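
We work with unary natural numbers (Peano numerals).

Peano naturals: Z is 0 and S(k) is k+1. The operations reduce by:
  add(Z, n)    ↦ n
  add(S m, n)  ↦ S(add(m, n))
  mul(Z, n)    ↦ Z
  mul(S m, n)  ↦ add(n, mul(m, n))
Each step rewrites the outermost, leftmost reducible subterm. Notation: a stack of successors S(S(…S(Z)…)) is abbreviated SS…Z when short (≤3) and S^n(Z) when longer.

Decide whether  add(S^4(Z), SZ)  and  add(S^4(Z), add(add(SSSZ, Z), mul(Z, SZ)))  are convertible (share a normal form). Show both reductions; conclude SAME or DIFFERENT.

Term A:
  start: add(S^4(Z), SZ)
  →1  S(add(SSSZ, SZ))
  →2  S(S(add(SSZ, SZ)))
  →3  S(S(S(add(SZ, SZ))))
  →4  S(S(S(S(add(Z, SZ)))))
  →5  S^5(Z)

Term B:
  start: add(S^4(Z), add(add(SSSZ, Z), mul(Z, SZ)))
  →1  S(add(SSSZ, add(add(SSSZ, Z), mul(Z, SZ))))
  →2  S(S(add(SSZ, add(add(SSSZ, Z), mul(Z, SZ)))))
  →3  S(S(S(add(SZ, add(add(SSSZ, Z), mul(Z, SZ))))))
  →4  S(S(S(S(add(Z, add(add(SSSZ, Z), mul(Z, SZ)))))))
  →5  S(S(S(S(add(add(SSSZ, Z), mul(Z, SZ))))))
  →6  S(S(S(S(add(S(add(SSZ, Z)), mul(Z, SZ))))))
  →7  S(S(S(S(S(add(add(SSZ, Z), mul(Z, SZ)))))))
  →8  S(S(S(S(S(add(S(add(SZ, Z)), mul(Z, SZ)))))))
  →9  S(S(S(S(S(S(add(add(SZ, Z), mul(Z, SZ))))))))
  →10  S(S(S(S(S(S(add(S(add(Z, Z)), mul(Z, SZ))))))))
  →11  S(S(S(S(S(S(S(add(add(Z, Z), mul(Z, SZ)))))))))
  →12  S(S(S(S(S(S(S(add(Z, mul(Z, SZ)))))))))
  →13  S(S(S(S(S(S(S(mul(Z, SZ))))))))
  →14  S^7(Z)

Answer: DIFFERENT — A ⇓ S^5(Z), B ⇓ S^7(Z)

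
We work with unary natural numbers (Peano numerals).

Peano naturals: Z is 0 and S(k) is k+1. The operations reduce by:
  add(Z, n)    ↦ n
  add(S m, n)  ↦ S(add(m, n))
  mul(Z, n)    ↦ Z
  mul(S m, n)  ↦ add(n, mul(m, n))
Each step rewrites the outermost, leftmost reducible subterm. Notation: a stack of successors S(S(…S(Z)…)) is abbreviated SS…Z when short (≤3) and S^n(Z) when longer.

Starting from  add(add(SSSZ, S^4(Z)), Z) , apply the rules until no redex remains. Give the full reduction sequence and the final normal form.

Answer: normal form = S^7(Z)  (in 12 steps)

Working:
  start: add(add(SSSZ, S^4(Z)), Z)
  [1] add(S(add(SSZ, S^4(Z))), Z)
  [2] S(add(add(SSZ, S^4(Z)), Z))
  [3] S(add(S(add(SZ, S^4(Z))), Z))
  [4] S(S(add(add(SZ, S^4(Z)), Z)))
  [5] S(S(add(S(add(Z, S^4(Z))), Z)))
  [6] S(S(S(add(add(Z, S^4(Z)), Z))))
  [7] S(S(S(add(S^4(Z), Z))))
  [8] S(S(S(S(add(SSSZ, Z)))))
  [9] S(S(S(S(S(add(SSZ, Z))))))
  [10] S(S(S(S(S(S(add(SZ, Z)))))))
  [11] S(S(S(S(S(S(S(add(Z, Z))))))))
  [12] S^7(Z)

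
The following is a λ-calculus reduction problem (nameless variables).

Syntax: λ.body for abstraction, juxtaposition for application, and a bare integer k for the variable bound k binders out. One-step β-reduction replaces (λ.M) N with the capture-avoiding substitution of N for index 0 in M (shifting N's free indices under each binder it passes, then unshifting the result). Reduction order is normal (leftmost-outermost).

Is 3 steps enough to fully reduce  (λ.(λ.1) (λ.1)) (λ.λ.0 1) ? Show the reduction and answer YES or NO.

  start: (λ.(λ.1) (λ.1)) (λ.λ.0 1)
  step 1: (λ.λ.λ.0 1) (λ.λ.λ.0 1)
  step 2: λ.λ.0 1

Answer: YES — reaches normal form λ.λ.0 1 in 2 ≤ 3 steps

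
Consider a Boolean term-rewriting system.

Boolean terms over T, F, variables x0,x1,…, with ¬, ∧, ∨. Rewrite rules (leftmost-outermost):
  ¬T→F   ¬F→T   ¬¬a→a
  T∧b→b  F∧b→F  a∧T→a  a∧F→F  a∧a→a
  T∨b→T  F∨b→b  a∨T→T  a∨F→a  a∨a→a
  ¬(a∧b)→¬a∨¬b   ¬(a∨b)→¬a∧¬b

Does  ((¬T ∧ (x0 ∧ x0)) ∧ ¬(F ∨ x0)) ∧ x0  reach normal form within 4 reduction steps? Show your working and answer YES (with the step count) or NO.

Answer: YES — reaches normal form F in 4 ≤ 4 steps

Working:
  start: ((¬T ∧ (x0 ∧ x0)) ∧ ¬(F ∨ x0)) ∧ x0
  [1] ((F ∧ (x0 ∧ x0)) ∧ ¬(F ∨ x0)) ∧ x0
  [2] (F ∧ ¬(F ∨ x0)) ∧ x0
  [3] F ∧ x0
  [4] F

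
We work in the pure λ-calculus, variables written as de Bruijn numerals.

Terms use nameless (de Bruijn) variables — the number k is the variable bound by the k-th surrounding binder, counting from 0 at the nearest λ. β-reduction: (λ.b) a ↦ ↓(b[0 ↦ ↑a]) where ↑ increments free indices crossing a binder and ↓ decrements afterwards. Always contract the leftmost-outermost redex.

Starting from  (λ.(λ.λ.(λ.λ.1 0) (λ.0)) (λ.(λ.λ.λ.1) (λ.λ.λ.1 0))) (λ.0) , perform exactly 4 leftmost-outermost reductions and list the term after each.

Answer: after 4 steps: λ.λ.0

Derivation:
  start: (λ.(λ.λ.(λ.λ.1 0) (λ.0)) (λ.(λ.λ.λ.1) (λ.λ.λ.1 0))) (λ.0)
  →1  (λ.λ.(λ.λ.1 0) (λ.0)) (λ.(λ.λ.λ.1) (λ.λ.λ.1 0))
  →2  λ.(λ.λ.1 0) (λ.0)
  →3  λ.λ.(λ.0) 0
  →4  λ.λ.0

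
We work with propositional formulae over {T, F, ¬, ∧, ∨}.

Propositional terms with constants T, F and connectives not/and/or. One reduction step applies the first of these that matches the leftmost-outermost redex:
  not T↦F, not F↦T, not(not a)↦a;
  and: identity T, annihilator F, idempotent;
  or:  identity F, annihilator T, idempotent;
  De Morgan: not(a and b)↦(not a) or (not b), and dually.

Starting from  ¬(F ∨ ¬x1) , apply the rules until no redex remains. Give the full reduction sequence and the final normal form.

  start: ¬(F ∨ ¬x1)
  →1  ¬F ∧ ¬¬x1
  →2  T ∧ ¬¬x1
  →3  ¬¬x1
  →4  x1

Answer: normal form = x1  (in 4 steps)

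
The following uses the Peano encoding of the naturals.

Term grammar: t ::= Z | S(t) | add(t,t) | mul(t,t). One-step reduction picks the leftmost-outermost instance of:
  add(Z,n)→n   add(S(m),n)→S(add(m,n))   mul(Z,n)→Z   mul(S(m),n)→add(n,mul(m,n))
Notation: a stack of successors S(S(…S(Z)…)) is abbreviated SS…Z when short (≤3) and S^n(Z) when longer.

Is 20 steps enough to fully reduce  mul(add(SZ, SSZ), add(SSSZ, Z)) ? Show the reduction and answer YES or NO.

Answer: NO — after 20 steps the term is S(S(S(S(S(S(mul(SZ, add(SSSZ, Z)))))))), not yet normal

Working:
  start: mul(add(SZ, SSZ), add(SSSZ, Z))
  →1  mul(S(add(Z, SSZ)), add(SSSZ, Z))
  →2  add(add(SSSZ, Z), mul(add(Z, SSZ), add(SSSZ, Z)))
  →3  add(S(add(SSZ, Z)), mul(add(Z, SSZ), add(SSSZ, Z)))
  →4  S(add(add(SSZ, Z), mul(add(Z, SSZ), add(SSSZ, Z))))
  →5  S(add(S(add(SZ, Z)), mul(add(Z, SSZ), add(SSSZ, Z))))
  →6  S(S(add(add(SZ, Z), mul(add(Z, SSZ), add(SSSZ, Z)))))
  →7  S(S(add(S(add(Z, Z)), mul(add(Z, SSZ), add(SSSZ, Z)))))
  →8  S(S(S(add(add(Z, Z), mul(add(Z, SSZ), add(SSSZ, Z))))))
  →9  S(S(S(add(Z, mul(add(Z, SSZ), add(SSSZ, Z))))))
  →10  S(S(S(mul(add(Z, SSZ), add(SSSZ, Z)))))
  →11  S(S(S(mul(SSZ, add(SSSZ, Z)))))
  →12  S(S(S(add(add(SSSZ, Z), mul(SZ, add(SSSZ, Z))))))
  →13  S(S(S(add(S(add(SSZ, Z)), mul(SZ, add(SSSZ, Z))))))
  →14  S(S(S(S(add(add(SSZ, Z), mul(SZ, add(SSSZ, Z)))))))
  →15  S(S(S(S(add(S(add(SZ, Z)), mul(SZ, add(SSSZ, Z)))))))
  →16  S(S(S(S(S(add(add(SZ, Z), mul(SZ, add(SSSZ, Z))))))))
  →17  S(S(S(S(S(add(S(add(Z, Z)), mul(SZ, add(SSSZ, Z))))))))
  →18  S(S(S(S(S(S(add(add(Z, Z), mul(SZ, add(SSSZ, Z)))))))))
  →19  S(S(S(S(S(S(add(Z, mul(SZ, add(SSSZ, Z)))))))))
  →20  S(S(S(S(S(S(mul(SZ, add(SSSZ, Z))))))))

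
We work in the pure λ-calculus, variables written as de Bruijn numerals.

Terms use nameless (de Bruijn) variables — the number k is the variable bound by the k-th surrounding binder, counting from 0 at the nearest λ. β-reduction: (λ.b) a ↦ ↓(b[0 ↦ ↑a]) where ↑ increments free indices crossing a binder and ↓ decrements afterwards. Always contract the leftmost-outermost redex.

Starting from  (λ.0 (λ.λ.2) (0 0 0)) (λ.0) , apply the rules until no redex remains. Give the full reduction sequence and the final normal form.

Answer: normal form = λ.λ.0  (in 3 steps)

Working:
  start: (λ.0 (λ.λ.2) (0 0 0)) (λ.0)
  [1] (λ.0) (λ.λ.λ.0) ((λ.0) (λ.0) (λ.0))
  [2] (λ.λ.λ.0) ((λ.0) (λ.0) (λ.0))
  [3] λ.λ.0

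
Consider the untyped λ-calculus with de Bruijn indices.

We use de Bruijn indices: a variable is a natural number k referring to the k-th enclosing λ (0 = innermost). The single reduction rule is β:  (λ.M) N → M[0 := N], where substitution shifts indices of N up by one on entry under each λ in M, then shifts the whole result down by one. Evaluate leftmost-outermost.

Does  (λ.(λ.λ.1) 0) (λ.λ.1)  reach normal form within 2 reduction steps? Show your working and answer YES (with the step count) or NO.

Answer: YES — reaches normal form λ.λ.λ.1 in 2 ≤ 2 steps

Derivation:
  start: (λ.(λ.λ.1) 0) (λ.λ.1)
  →1  (λ.λ.1) (λ.λ.1)
  →2  λ.λ.λ.1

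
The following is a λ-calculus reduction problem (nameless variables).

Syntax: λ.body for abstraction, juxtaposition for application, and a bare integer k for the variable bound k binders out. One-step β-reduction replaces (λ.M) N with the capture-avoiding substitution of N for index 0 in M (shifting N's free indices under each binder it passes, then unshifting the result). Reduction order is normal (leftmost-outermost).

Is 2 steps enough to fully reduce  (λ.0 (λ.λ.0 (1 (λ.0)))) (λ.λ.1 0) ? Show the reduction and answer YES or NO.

Answer: NO — after 2 steps the term is λ.(λ.λ.0 (1 (λ.0))) 0, not yet normal

Reduction:
  start: (λ.0 (λ.λ.0 (1 (λ.0)))) (λ.λ.1 0)
  step 1: (λ.λ.1 0) (λ.λ.0 (1 (λ.0)))
  step 2: λ.(λ.λ.0 (1 (λ.0))) 0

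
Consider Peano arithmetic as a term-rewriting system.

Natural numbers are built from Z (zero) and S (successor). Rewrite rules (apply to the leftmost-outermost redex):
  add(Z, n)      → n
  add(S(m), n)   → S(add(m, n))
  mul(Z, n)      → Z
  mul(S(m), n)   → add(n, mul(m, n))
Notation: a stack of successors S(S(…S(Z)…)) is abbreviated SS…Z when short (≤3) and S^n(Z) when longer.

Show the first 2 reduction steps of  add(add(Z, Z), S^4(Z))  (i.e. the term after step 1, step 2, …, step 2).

Answer: after 2 steps: S^4(Z)

Derivation:
  start: add(add(Z, Z), S^4(Z))
  step 1: add(Z, S^4(Z))
  step 2: S^4(Z)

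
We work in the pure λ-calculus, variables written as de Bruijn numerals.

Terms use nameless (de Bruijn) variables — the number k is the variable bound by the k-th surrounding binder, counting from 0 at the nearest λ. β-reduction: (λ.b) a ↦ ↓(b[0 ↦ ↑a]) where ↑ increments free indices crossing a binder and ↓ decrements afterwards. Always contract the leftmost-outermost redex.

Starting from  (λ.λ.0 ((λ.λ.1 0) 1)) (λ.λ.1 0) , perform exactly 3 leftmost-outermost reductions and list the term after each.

Answer: after 3 steps: λ.0 (λ.λ.1 0)

Reduction:
  start: (λ.λ.0 ((λ.λ.1 0) 1)) (λ.λ.1 0)
  step 1: λ.0 ((λ.λ.1 0) (λ.λ.1 0))
  step 2: λ.0 (λ.(λ.λ.1 0) 0)
  step 3: λ.0 (λ.λ.1 0)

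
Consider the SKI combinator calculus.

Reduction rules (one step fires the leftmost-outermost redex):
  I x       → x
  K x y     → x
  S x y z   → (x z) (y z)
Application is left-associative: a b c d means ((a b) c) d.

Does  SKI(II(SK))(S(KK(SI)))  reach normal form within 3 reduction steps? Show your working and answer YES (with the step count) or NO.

Answer: NO — after 3 steps the term is I(SK)(S(KK(SI))), not yet normal

Working:
  start: SKI(II(SK))(S(KK(SI)))
  →1  K(II(SK))(I(II(SK)))(S(KK(SI)))
  →2  II(SK)(S(KK(SI)))
  →3  I(SK)(S(KK(SI)))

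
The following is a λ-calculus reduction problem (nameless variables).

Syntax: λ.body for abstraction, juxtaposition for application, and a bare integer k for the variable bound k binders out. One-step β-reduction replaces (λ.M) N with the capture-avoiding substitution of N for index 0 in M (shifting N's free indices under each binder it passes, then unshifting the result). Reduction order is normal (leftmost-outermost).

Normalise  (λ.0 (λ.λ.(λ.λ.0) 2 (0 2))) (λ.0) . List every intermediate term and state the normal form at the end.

  start: (λ.0 (λ.λ.(λ.λ.0) 2 (0 2))) (λ.0)
  step 1: (λ.0) (λ.λ.(λ.λ.0) (λ.0) (0 (λ.0)))
  step 2: λ.λ.(λ.λ.0) (λ.0) (0 (λ.0))
  step 3: λ.λ.(λ.0) (0 (λ.0))
  step 4: λ.λ.0 (λ.0)

Answer: normal form = λ.λ.0 (λ.0)  (in 4 steps)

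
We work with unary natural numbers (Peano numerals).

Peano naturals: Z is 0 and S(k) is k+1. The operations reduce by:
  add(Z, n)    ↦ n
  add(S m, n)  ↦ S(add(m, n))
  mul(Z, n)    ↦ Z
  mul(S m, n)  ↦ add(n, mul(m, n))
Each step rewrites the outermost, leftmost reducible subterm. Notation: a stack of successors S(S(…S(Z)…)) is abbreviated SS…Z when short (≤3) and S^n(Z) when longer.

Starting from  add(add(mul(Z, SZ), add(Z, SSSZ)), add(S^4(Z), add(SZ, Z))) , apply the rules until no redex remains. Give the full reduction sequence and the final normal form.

  start: add(add(mul(Z, SZ), add(Z, SSSZ)), add(S^4(Z), add(SZ, Z)))
  →1  add(add(Z, add(Z, SSSZ)), add(S^4(Z), add(SZ, Z)))
  →2  add(add(Z, SSSZ), add(S^4(Z), add(SZ, Z)))
  →3  add(SSSZ, add(S^4(Z), add(SZ, Z)))
  →4  S(add(SSZ, add(S^4(Z), add(SZ, Z))))
  →5  S(S(add(SZ, add(S^4(Z), add(SZ, Z)))))
  →6  S(S(S(add(Z, add(S^4(Z), add(SZ, Z))))))
  →7  S(S(S(add(S^4(Z), add(SZ, Z)))))
  →8  S(S(S(S(add(SSSZ, add(SZ, Z))))))
  →9  S(S(S(S(S(add(SSZ, add(SZ, Z)))))))
  →10  S(S(S(S(S(S(add(SZ, add(SZ, Z))))))))
  →11  S(S(S(S(S(S(S(add(Z, add(SZ, Z)))))))))
  →12  S(S(S(S(S(S(S(add(SZ, Z))))))))
  →13  S(S(S(S(S(S(S(S(add(Z, Z)))))))))
  →14  S^8(Z)

Answer: normal form = S^8(Z)  (in 14 steps)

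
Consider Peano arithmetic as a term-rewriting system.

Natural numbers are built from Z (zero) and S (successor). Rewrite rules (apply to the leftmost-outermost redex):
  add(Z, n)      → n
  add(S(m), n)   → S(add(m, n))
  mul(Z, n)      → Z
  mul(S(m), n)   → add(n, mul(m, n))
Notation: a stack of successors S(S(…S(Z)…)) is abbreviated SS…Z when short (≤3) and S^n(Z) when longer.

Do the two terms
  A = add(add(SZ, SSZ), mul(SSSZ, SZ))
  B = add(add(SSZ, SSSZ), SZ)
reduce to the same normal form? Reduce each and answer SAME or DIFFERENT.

Answer: SAME — A ⇓ S^6(Z), B ⇓ S^6(Z)

Working:
Term A:
  start: add(add(SZ, SSZ), mul(SSSZ, SZ))
  step 1: add(S(add(Z, SSZ)), mul(SSSZ, SZ))
  step 2: S(add(add(Z, SSZ), mul(SSSZ, SZ)))
  step 3: S(add(SSZ, mul(SSSZ, SZ)))
  step 4: S(S(add(SZ, mul(SSSZ, SZ))))
  step 5: S(S(S(add(Z, mul(SSSZ, SZ)))))
  step 6: S(S(S(mul(SSSZ, SZ))))
  step 7: S(S(S(add(SZ, mul(SSZ, SZ)))))
  step 8: S(S(S(S(add(Z, mul(SSZ, SZ))))))
  step 9: S(S(S(S(mul(SSZ, SZ)))))
  step 10: S(S(S(S(add(SZ, mul(SZ, SZ))))))
  step 11: S(S(S(S(S(add(Z, mul(SZ, SZ)))))))
  step 12: S(S(S(S(S(mul(SZ, SZ))))))
  step 13: S(S(S(S(S(add(SZ, mul(Z, SZ)))))))
  step 14: S(S(S(S(S(S(add(Z, mul(Z, SZ))))))))
  step 15: S(S(S(S(S(S(mul(Z, SZ)))))))
  step 16: S^6(Z)

Term B:
  start: add(add(SSZ, SSSZ), SZ)
  step 1: add(S(add(SZ, SSSZ)), SZ)
  step 2: S(add(add(SZ, SSSZ), SZ))
  step 3: S(add(S(add(Z, SSSZ)), SZ))
  step 4: S(S(add(add(Z, SSSZ), SZ)))
  step 5: S(S(add(SSSZ, SZ)))
  step 6: S(S(S(add(SSZ, SZ))))
  step 7: S(S(S(S(add(SZ, SZ)))))
  step 8: S(S(S(S(S(add(Z, SZ))))))
  step 9: S^6(Z)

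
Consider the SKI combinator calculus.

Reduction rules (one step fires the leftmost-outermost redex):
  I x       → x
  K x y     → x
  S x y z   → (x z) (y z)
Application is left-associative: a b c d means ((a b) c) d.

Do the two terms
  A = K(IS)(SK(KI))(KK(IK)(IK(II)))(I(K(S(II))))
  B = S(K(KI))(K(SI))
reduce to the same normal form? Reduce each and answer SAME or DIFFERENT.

Term A:
  start: K(IS)(SK(KI))(KK(IK)(IK(II)))(I(K(S(II))))
  step 1: IS(KK(IK)(IK(II)))(I(K(S(II))))
  step 2: S(KK(IK)(IK(II)))(I(K(S(II))))
  step 3: S(K(IK(II)))(I(K(S(II))))
  step 4: S(K(K(II)))(I(K(S(II))))
  step 5: S(K(KI))(I(K(S(II))))
  step 6: S(K(KI))(K(S(II)))
  step 7: S(K(KI))(K(SI))

Term B:
  start: S(K(KI))(K(SI))

Answer: SAME — A ⇓ S(K(KI))(K(SI)), B ⇓ S(K(KI))(K(SI))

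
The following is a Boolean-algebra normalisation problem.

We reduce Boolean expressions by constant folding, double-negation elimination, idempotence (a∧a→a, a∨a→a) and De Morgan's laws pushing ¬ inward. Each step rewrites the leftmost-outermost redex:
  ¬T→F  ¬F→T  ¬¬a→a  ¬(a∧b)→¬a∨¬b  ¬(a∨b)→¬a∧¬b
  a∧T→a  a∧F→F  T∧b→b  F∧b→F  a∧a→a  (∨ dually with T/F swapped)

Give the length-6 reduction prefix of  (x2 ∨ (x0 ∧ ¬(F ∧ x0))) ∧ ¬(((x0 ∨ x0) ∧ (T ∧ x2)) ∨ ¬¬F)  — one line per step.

Answer: after 6 steps: (x2 ∨ x0) ∧ ((¬(x0 ∨ x0) ∨ ¬(T ∧ x2)) ∧ ¬¬¬F)

Derivation:
  start: (x2 ∨ (x0 ∧ ¬(F ∧ x0))) ∧ ¬(((x0 ∨ x0) ∧ (T ∧ x2)) ∨ ¬¬F)
  step 1: (x2 ∨ (x0 ∧ (¬F ∨ ¬x0))) ∧ ¬(((x0 ∨ x0) ∧ (T ∧ x2)) ∨ ¬¬F)
  step 2: (x2 ∨ (x0 ∧ (T ∨ ¬x0))) ∧ ¬(((x0 ∨ x0) ∧ (T ∧ x2)) ∨ ¬¬F)
  step 3: (x2 ∨ (x0 ∧ T)) ∧ ¬(((x0 ∨ x0) ∧ (T ∧ x2)) ∨ ¬¬F)
  step 4: (x2 ∨ x0) ∧ ¬(((x0 ∨ x0) ∧ (T ∧ x2)) ∨ ¬¬F)
  step 5: (x2 ∨ x0) ∧ (¬((x0 ∨ x0) ∧ (T ∧ x2)) ∧ ¬¬¬F)
  step 6: (x2 ∨ x0) ∧ ((¬(x0 ∨ x0) ∨ ¬(T ∧ x2)) ∧ ¬¬¬F)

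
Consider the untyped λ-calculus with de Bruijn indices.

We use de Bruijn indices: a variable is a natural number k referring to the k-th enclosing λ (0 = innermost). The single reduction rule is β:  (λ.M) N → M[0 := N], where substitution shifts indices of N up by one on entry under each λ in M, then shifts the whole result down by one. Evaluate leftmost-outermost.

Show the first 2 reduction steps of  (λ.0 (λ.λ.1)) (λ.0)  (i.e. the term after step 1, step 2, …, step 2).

  start: (λ.0 (λ.λ.1)) (λ.0)
  →1  (λ.0) (λ.λ.1)
  →2  λ.λ.1

Answer: after 2 steps: λ.λ.1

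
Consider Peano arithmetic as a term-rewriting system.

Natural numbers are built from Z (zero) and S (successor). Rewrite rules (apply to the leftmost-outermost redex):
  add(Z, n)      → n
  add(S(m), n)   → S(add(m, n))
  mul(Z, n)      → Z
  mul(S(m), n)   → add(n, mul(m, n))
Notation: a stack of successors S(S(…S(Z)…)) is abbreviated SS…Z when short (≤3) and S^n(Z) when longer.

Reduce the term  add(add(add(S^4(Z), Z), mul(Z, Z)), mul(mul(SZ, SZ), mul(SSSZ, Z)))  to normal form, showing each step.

Answer: normal form = S^4(Z)  (in 30 steps)

Reduction:
  start: add(add(add(S^4(Z), Z), mul(Z, Z)), mul(mul(SZ, SZ), mul(SSSZ, Z)))
  [1] add(add(S(add(SSSZ, Z)), mul(Z, Z)), mul(mul(SZ, SZ), mul(SSSZ, Z)))
  [2] add(S(add(add(SSSZ, Z), mul(Z, Z))), mul(mul(SZ, SZ), mul(SSSZ, Z)))
  [3] S(add(add(add(SSSZ, Z), mul(Z, Z)), mul(mul(SZ, SZ), mul(SSSZ, Z))))
  [4] S(add(add(S(add(SSZ, Z)), mul(Z, Z)), mul(mul(SZ, SZ), mul(SSSZ, Z))))
  [5] S(add(S(add(add(SSZ, Z), mul(Z, Z))), mul(mul(SZ, SZ), mul(SSSZ, Z))))
  [6] S(S(add(add(add(SSZ, Z), mul(Z, Z)), mul(mul(SZ, SZ), mul(SSSZ, Z)))))
  [7] S(S(add(add(S(add(SZ, Z)), mul(Z, Z)), mul(mul(SZ, SZ), mul(SSSZ, Z)))))
  [8] S(S(add(S(add(add(SZ, Z), mul(Z, Z))), mul(mul(SZ, SZ), mul(SSSZ, Z)))))
  [9] S(S(S(add(add(add(SZ, Z), mul(Z, Z)), mul(mul(SZ, SZ), mul(SSSZ, Z))))))
  [10] S(S(S(add(add(S(add(Z, Z)), mul(Z, Z)), mul(mul(SZ, SZ), mul(SSSZ, Z))))))
  [11] S(S(S(add(S(add(add(Z, Z), mul(Z, Z))), mul(mul(SZ, SZ), mul(SSSZ, Z))))))
  [12] S(S(S(S(add(add(add(Z, Z), mul(Z, Z)), mul(mul(SZ, SZ), mul(SSSZ, Z)))))))
  [13] S(S(S(S(add(add(Z, mul(Z, Z)), mul(mul(SZ, SZ), mul(SSSZ, Z)))))))
  [14] S(S(S(S(add(mul(Z, Z), mul(mul(SZ, SZ), mul(SSSZ, Z)))))))
  [15] S(S(S(S(add(Z, mul(mul(SZ, SZ), mul(SSSZ, Z)))))))
  [16] S(S(S(S(mul(mul(SZ, SZ), mul(SSSZ, Z))))))
  [17] S(S(S(S(mul(add(SZ, mul(Z, SZ)), mul(SSSZ, Z))))))
  [18] S(S(S(S(mul(S(add(Z, mul(Z, SZ))), mul(SSSZ, Z))))))
  [19] S(S(S(S(add(mul(SSSZ, Z), mul(add(Z, mul(Z, SZ)), mul(SSSZ, Z)))))))
  [20] S(S(S(S(add(add(Z, mul(SSZ, Z)), mul(add(Z, mul(Z, SZ)), mul(SSSZ, Z)))))))
  [21] S(S(S(S(add(mul(SSZ, Z), mul(add(Z, mul(Z, SZ)), mul(SSSZ, Z)))))))
  [22] S(S(S(S(add(add(Z, mul(SZ, Z)), mul(add(Z, mul(Z, SZ)), mul(SSSZ, Z)))))))
  [23] S(S(S(S(add(mul(SZ, Z), mul(add(Z, mul(Z, SZ)), mul(SSSZ, Z)))))))
  [24] S(S(S(S(add(add(Z, mul(Z, Z)), mul(add(Z, mul(Z, SZ)), mul(SSSZ, Z)))))))
  [25] S(S(S(S(add(mul(Z, Z), mul(add(Z, mul(Z, SZ)), mul(SSSZ, Z)))))))
  [26] S(S(S(S(add(Z, mul(add(Z, mul(Z, SZ)), mul(SSSZ, Z)))))))
  [27] S(S(S(S(mul(add(Z, mul(Z, SZ)), mul(SSSZ, Z))))))
  [28] S(S(S(S(mul(mul(Z, SZ), mul(SSSZ, Z))))))
  [29] S(S(S(S(mul(Z, mul(SSSZ, Z))))))
  [30] S^4(Z)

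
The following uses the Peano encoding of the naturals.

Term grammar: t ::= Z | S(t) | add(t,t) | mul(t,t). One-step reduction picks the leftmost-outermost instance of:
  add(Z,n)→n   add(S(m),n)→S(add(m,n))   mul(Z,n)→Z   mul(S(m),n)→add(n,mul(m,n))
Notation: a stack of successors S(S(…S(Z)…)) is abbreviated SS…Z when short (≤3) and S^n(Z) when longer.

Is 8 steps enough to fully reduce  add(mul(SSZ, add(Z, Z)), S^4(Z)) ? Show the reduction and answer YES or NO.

Answer: YES — reaches normal form S^4(Z) in 8 ≤ 8 steps

Reduction:
  start: add(mul(SSZ, add(Z, Z)), S^4(Z))
  step 1: add(add(add(Z, Z), mul(SZ, add(Z, Z))), S^4(Z))
  step 2: add(add(Z, mul(SZ, add(Z, Z))), S^4(Z))
  step 3: add(mul(SZ, add(Z, Z)), S^4(Z))
  step 4: add(add(add(Z, Z), mul(Z, add(Z, Z))), S^4(Z))
  step 5: add(add(Z, mul(Z, add(Z, Z))), S^4(Z))
  step 6: add(mul(Z, add(Z, Z)), S^4(Z))
  step 7: add(Z, S^4(Z))
  step 8: S^4(Z)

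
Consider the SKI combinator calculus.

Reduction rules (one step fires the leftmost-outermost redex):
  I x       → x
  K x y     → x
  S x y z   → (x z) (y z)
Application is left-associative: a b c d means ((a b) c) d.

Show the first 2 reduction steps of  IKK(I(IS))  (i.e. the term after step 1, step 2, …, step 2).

Answer: after 2 steps: K

Working:
  start: IKK(I(IS))
  [1] KK(I(IS))
  [2] K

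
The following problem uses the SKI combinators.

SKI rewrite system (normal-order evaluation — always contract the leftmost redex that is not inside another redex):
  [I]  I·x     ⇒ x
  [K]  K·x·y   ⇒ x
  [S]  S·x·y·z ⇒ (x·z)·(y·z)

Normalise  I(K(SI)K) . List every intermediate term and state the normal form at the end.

  start: I(K(SI)K)
  [1] K(SI)K
  [2] SI

Answer: normal form = SI  (in 2 steps)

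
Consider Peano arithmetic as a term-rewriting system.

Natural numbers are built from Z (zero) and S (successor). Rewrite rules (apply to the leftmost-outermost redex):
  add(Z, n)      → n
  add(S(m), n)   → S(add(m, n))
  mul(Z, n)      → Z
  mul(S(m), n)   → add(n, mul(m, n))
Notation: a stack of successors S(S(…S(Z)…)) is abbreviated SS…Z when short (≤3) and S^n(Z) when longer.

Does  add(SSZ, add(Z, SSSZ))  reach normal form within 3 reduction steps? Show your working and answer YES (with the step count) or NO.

  start: add(SSZ, add(Z, SSSZ))
  →1  S(add(SZ, add(Z, SSSZ)))
  →2  S(S(add(Z, add(Z, SSSZ))))
  →3  S(S(add(Z, SSSZ)))

Answer: NO — after 3 steps the term is S(S(add(Z, SSSZ))), not yet normal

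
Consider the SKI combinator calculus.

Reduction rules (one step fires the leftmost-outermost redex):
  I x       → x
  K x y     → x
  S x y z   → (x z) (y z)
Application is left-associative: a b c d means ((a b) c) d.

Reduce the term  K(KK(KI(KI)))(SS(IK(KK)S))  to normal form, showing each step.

  start: K(KK(KI(KI)))(SS(IK(KK)S))
  [1] KK(KI(KI))
  [2] K

Answer: normal form = K  (in 2 steps)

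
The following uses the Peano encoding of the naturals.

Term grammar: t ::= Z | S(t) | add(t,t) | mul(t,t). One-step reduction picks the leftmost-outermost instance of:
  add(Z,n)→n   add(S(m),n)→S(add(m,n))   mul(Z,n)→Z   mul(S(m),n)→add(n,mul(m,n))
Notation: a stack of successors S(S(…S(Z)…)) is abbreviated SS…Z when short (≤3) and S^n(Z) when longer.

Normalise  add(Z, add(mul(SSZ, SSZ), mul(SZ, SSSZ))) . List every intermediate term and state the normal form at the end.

Answer: normal form = S^7(Z)  (in 21 steps)

Reduction:
  start: add(Z, add(mul(SSZ, SSZ), mul(SZ, SSSZ)))
  step 1: add(mul(SSZ, SSZ), mul(SZ, SSSZ))
  step 2: add(add(SSZ, mul(SZ, SSZ)), mul(SZ, SSSZ))
  step 3: add(S(add(SZ, mul(SZ, SSZ))), mul(SZ, SSSZ))
  step 4: S(add(add(SZ, mul(SZ, SSZ)), mul(SZ, SSSZ)))
  step 5: S(add(S(add(Z, mul(SZ, SSZ))), mul(SZ, SSSZ)))
  step 6: S(S(add(add(Z, mul(SZ, SSZ)), mul(SZ, SSSZ))))
  step 7: S(S(add(mul(SZ, SSZ), mul(SZ, SSSZ))))
  step 8: S(S(add(add(SSZ, mul(Z, SSZ)), mul(SZ, SSSZ))))
  step 9: S(S(add(S(add(SZ, mul(Z, SSZ))), mul(SZ, SSSZ))))
  step 10: S(S(S(add(add(SZ, mul(Z, SSZ)), mul(SZ, SSSZ)))))
  step 11: S(S(S(add(S(add(Z, mul(Z, SSZ))), mul(SZ, SSSZ)))))
  step 12: S(S(S(S(add(add(Z, mul(Z, SSZ)), mul(SZ, SSSZ))))))
  step 13: S(S(S(S(add(mul(Z, SSZ), mul(SZ, SSSZ))))))
  step 14: S(S(S(S(add(Z, mul(SZ, SSSZ))))))
  step 15: S(S(S(S(mul(SZ, SSSZ)))))
  step 16: S(S(S(S(add(SSSZ, mul(Z, SSSZ))))))
  step 17: S(S(S(S(S(add(SSZ, mul(Z, SSSZ)))))))
  step 18: S(S(S(S(S(S(add(SZ, mul(Z, SSSZ))))))))
  step 19: S(S(S(S(S(S(S(add(Z, mul(Z, SSSZ)))))))))
  step 20: S(S(S(S(S(S(S(mul(Z, SSSZ))))))))
  step 21: S^7(Z)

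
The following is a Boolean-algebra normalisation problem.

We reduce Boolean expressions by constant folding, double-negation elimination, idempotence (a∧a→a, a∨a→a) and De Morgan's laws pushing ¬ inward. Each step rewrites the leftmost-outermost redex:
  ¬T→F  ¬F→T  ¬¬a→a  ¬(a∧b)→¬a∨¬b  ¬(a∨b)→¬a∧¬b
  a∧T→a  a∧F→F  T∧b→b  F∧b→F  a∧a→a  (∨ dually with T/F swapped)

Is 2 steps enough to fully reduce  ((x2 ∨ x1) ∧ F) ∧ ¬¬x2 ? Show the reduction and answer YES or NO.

Answer: YES — reaches normal form F in 2 ≤ 2 steps

Reduction:
  start: ((x2 ∨ x1) ∧ F) ∧ ¬¬x2
  step 1: F ∧ ¬¬x2
  step 2: F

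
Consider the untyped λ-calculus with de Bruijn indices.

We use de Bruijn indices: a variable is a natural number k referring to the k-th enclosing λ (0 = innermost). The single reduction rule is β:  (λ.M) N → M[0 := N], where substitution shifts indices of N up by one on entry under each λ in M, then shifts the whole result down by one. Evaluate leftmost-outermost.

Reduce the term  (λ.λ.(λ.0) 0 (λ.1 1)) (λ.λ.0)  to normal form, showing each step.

  start: (λ.λ.(λ.0) 0 (λ.1 1)) (λ.λ.0)
  step 1: λ.(λ.0) 0 (λ.1 1)
  step 2: λ.0 (λ.1 1)

Answer: normal form = λ.0 (λ.1 1)  (in 2 steps)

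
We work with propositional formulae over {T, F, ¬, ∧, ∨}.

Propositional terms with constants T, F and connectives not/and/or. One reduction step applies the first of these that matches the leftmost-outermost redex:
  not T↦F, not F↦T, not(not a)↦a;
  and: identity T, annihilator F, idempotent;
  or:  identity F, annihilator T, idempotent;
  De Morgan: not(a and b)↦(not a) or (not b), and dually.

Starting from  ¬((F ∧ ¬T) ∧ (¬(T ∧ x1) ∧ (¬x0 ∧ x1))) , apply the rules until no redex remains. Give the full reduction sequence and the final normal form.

Answer: normal form = T  (in 5 steps)

Derivation:
  start: ¬((F ∧ ¬T) ∧ (¬(T ∧ x1) ∧ (¬x0 ∧ x1)))
  step 1: ¬(F ∧ ¬T) ∨ ¬(¬(T ∧ x1) ∧ (¬x0 ∧ x1))
  step 2: (¬F ∨ ¬¬T) ∨ ¬(¬(T ∧ x1) ∧ (¬x0 ∧ x1))
  step 3: (T ∨ ¬¬T) ∨ ¬(¬(T ∧ x1) ∧ (¬x0 ∧ x1))
  step 4: T ∨ ¬(¬(T ∧ x1) ∧ (¬x0 ∧ x1))
  step 5: T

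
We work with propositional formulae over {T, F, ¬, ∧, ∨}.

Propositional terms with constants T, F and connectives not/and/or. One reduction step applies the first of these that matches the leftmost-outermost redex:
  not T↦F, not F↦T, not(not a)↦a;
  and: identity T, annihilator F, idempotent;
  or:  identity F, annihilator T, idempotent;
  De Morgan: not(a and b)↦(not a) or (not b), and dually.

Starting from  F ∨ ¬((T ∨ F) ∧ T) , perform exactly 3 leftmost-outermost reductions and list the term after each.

Answer: after 3 steps: (¬T ∧ ¬F) ∨ ¬T

Reduction:
  start: F ∨ ¬((T ∨ F) ∧ T)
  →1  ¬((T ∨ F) ∧ T)
  →2  ¬(T ∨ F) ∨ ¬T
  →3  (¬T ∧ ¬F) ∨ ¬T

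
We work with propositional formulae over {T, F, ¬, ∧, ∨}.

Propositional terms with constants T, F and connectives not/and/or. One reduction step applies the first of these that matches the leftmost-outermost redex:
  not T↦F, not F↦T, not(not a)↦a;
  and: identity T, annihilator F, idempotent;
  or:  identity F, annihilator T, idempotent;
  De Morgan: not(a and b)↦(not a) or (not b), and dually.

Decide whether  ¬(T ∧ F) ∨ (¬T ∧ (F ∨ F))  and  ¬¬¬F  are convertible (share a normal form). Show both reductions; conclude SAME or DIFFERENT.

Answer: SAME — A ⇓ T, B ⇓ T

Reduction:
Term A:
  start: ¬(T ∧ F) ∨ (¬T ∧ (F ∨ F))
  →1  (¬T ∨ ¬F) ∨ (¬T ∧ (F ∨ F))
  →2  (F ∨ ¬F) ∨ (¬T ∧ (F ∨ F))
  →3  ¬F ∨ (¬T ∧ (F ∨ F))
  →4  T ∨ (¬T ∧ (F ∨ F))
  →5  T

Term B:
  start: ¬¬¬F
  →1  ¬F
  →2  T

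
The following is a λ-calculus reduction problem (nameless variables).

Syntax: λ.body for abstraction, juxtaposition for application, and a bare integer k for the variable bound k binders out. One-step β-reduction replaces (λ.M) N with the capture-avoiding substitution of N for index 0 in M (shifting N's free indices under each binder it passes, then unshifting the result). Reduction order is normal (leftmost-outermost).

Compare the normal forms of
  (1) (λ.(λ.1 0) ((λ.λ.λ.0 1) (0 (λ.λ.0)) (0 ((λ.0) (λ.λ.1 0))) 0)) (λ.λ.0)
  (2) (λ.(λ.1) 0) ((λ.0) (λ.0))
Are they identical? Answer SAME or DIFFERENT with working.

Term A:
  start: (λ.(λ.1 0) ((λ.λ.λ.0 1) (0 (λ.λ.0)) (0 ((λ.0) (λ.λ.1 0))) 0)) (λ.λ.0)
  [1] (λ.(λ.λ.0) 0) ((λ.λ.λ.0 1) ((λ.λ.0) (λ.λ.0)) ((λ.λ.0) ((λ.0) (λ.λ.1 0))) (λ.λ.0))
  [2] (λ.λ.0) ((λ.λ.λ.0 1) ((λ.λ.0) (λ.λ.0)) ((λ.λ.0) ((λ.0) (λ.λ.1 0))) (λ.λ.0))
  [3] λ.0

Term B:
  start: (λ.(λ.1) 0) ((λ.0) (λ.0))
  [1] (λ.(λ.0) (λ.0)) ((λ.0) (λ.0))
  [2] (λ.0) (λ.0)
  [3] λ.0

Answer: SAME — A ⇓ λ.0, B ⇓ λ.0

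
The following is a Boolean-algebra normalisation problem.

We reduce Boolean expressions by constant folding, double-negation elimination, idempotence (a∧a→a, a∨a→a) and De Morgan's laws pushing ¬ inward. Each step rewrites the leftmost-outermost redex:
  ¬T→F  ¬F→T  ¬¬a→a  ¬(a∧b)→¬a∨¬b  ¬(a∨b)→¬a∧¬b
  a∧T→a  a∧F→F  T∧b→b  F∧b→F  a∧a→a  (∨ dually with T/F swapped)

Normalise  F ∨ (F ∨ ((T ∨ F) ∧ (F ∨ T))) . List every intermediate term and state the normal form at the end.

Answer: normal form = T  (in 5 steps)

Working:
  start: F ∨ (F ∨ ((T ∨ F) ∧ (F ∨ T)))
  [1] F ∨ ((T ∨ F) ∧ (F ∨ T))
  [2] (T ∨ F) ∧ (F ∨ T)
  [3] T ∧ (F ∨ T)
  [4] F ∨ T
  [5] T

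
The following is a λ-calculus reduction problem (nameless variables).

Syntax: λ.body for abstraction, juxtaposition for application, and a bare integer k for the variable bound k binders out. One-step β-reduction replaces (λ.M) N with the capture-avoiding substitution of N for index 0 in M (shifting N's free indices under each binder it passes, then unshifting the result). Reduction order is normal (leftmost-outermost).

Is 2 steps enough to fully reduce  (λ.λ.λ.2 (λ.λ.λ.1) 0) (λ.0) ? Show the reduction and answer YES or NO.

Answer: NO — after 2 steps the term is λ.λ.(λ.λ.λ.1) 0, not yet normal

Reduction:
  start: (λ.λ.λ.2 (λ.λ.λ.1) 0) (λ.0)
  [1] λ.λ.(λ.0) (λ.λ.λ.1) 0
  [2] λ.λ.(λ.λ.λ.1) 0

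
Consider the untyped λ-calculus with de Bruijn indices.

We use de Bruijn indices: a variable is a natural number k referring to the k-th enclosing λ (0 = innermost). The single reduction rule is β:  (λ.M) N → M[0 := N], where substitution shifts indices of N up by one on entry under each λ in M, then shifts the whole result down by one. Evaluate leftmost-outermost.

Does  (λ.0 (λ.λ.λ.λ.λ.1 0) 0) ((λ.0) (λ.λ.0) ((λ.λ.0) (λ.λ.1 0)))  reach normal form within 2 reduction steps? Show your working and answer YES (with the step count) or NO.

  start: (λ.0 (λ.λ.λ.λ.λ.1 0) 0) ((λ.0) (λ.λ.0) ((λ.λ.0) (λ.λ.1 0)))
  [1] (λ.0) (λ.λ.0) ((λ.λ.0) (λ.λ.1 0)) (λ.λ.λ.λ.λ.1 0) ((λ.0) (λ.λ.0) ((λ.λ.0) (λ.λ.1 0)))
  [2] (λ.λ.0) ((λ.λ.0) (λ.λ.1 0)) (λ.λ.λ.λ.λ.1 0) ((λ.0) (λ.λ.0) ((λ.λ.0) (λ.λ.1 0)))

Answer: NO — after 2 steps the term is (λ.λ.0) ((λ.λ.0) (λ.λ.1 0)) (λ.λ.λ.λ.λ.1 0) ((λ.0) (λ.λ.0) ((λ.λ.0) (λ.λ.1 0))), not yet normal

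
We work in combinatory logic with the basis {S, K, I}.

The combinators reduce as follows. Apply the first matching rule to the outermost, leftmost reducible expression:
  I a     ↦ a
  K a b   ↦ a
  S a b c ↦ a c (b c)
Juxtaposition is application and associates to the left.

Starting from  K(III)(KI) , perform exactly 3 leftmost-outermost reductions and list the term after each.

Answer: after 3 steps: I

Reduction:
  start: K(III)(KI)
  [1] III
  [2] II
  [3] I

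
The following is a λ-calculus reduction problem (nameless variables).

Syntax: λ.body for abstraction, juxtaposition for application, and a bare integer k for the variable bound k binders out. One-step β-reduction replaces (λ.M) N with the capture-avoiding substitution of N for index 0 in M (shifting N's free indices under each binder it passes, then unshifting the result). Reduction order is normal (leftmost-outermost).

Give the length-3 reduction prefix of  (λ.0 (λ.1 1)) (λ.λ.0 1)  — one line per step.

Answer: after 3 steps: λ.0 (λ.λ.0 (λ.λ.0 1))

Working:
  start: (λ.0 (λ.1 1)) (λ.λ.0 1)
  →1  (λ.λ.0 1) (λ.(λ.λ.0 1) (λ.λ.0 1))
  →2  λ.0 (λ.(λ.λ.0 1) (λ.λ.0 1))
  →3  λ.0 (λ.λ.0 (λ.λ.0 1))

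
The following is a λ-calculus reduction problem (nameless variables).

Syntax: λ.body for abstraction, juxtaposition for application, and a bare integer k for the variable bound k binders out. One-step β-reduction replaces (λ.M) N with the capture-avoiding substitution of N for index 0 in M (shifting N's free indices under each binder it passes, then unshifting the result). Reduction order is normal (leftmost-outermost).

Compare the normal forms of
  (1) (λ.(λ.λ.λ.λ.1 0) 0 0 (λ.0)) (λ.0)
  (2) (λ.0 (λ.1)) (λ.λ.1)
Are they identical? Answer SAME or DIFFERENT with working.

Answer: DIFFERENT — A ⇓ λ.0, B ⇓ λ.λ.λ.λ.1

Reduction:
Term A:
  start: (λ.(λ.λ.λ.λ.1 0) 0 0 (λ.0)) (λ.0)
  [1] (λ.λ.λ.λ.1 0) (λ.0) (λ.0) (λ.0)
  [2] (λ.λ.λ.1 0) (λ.0) (λ.0)
  [3] (λ.λ.1 0) (λ.0)
  [4] λ.(λ.0) 0
  [5] λ.0

Term B:
  start: (λ.0 (λ.1)) (λ.λ.1)
  [1] (λ.λ.1) (λ.λ.λ.1)
  [2] λ.λ.λ.λ.1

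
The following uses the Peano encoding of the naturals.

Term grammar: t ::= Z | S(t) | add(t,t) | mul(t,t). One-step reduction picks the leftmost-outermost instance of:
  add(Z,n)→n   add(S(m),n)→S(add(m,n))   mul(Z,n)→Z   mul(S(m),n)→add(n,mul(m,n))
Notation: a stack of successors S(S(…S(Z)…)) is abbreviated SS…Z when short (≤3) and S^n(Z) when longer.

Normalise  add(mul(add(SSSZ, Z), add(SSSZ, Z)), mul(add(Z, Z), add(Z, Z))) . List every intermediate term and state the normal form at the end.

  start: add(mul(add(SSSZ, Z), add(SSSZ, Z)), mul(add(Z, Z), add(Z, Z)))
  →1  add(mul(S(add(SSZ, Z)), add(SSSZ, Z)), mul(add(Z, Z), add(Z, Z)))
  →2  add(add(add(SSSZ, Z), mul(add(SSZ, Z), add(SSSZ, Z))), mul(add(Z, Z), add(Z, Z)))
  →3  add(add(S(add(SSZ, Z)), mul(add(SSZ, Z), add(SSSZ, Z))), mul(add(Z, Z), add(Z, Z)))
  →4  add(S(add(add(SSZ, Z), mul(add(SSZ, Z), add(SSSZ, Z)))), mul(add(Z, Z), add(Z, Z)))
  →5  S(add(add(add(SSZ, Z), mul(add(SSZ, Z), add(SSSZ, Z))), mul(add(Z, Z), add(Z, Z))))
  →6  S(add(add(S(add(SZ, Z)), mul(add(SSZ, Z), add(SSSZ, Z))), mul(add(Z, Z), add(Z, Z))))
  →7  S(add(S(add(add(SZ, Z), mul(add(SSZ, Z), add(SSSZ, Z)))), mul(add(Z, Z), add(Z, Z))))
  →8  S(S(add(add(add(SZ, Z), mul(add(SSZ, Z), add(SSSZ, Z))), mul(add(Z, Z), add(Z, Z)))))
  →9  S(S(add(add(S(add(Z, Z)), mul(add(SSZ, Z), add(SSSZ, Z))), mul(add(Z, Z), add(Z, Z)))))
  →10  S(S(add(S(add(add(Z, Z), mul(add(SSZ, Z), add(SSSZ, Z)))), mul(add(Z, Z), add(Z, Z)))))
  →11  S(S(S(add(add(add(Z, Z), mul(add(SSZ, Z), add(SSSZ, Z))), mul(add(Z, Z), add(Z, Z))))))
  →12  S(S(S(add(add(Z, mul(add(SSZ, Z), add(SSSZ, Z))), mul(add(Z, Z), add(Z, Z))))))
  →13  S(S(S(add(mul(add(SSZ, Z), add(SSSZ, Z)), mul(add(Z, Z), add(Z, Z))))))
  →14  S(S(S(add(mul(S(add(SZ, Z)), add(SSSZ, Z)), mul(add(Z, Z), add(Z, Z))))))
  →15  S(S(S(add(add(add(SSSZ, Z), mul(add(SZ, Z), add(SSSZ, Z))), mul(add(Z, Z), add(Z, Z))))))
  →16  S(S(S(add(add(S(add(SSZ, Z)), mul(add(SZ, Z), add(SSSZ, Z))), mul(add(Z, Z), add(Z, Z))))))
  →17  S(S(S(add(S(add(add(SSZ, Z), mul(add(SZ, Z), add(SSSZ, Z)))), mul(add(Z, Z), add(Z, Z))))))
  →18  S(S(S(S(add(add(add(SSZ, Z), mul(add(SZ, Z), add(SSSZ, Z))), mul(add(Z, Z), add(Z, Z)))))))
  →19  S(S(S(S(add(add(S(add(SZ, Z)), mul(add(SZ, Z), add(SSSZ, Z))), mul(add(Z, Z), add(Z, Z)))))))
  →20  S(S(S(S(add(S(add(add(SZ, Z), mul(add(SZ, Z), add(SSSZ, Z)))), mul(add(Z, Z), add(Z, Z)))))))
  →21  S(S(S(S(S(add(add(add(SZ, Z), mul(add(SZ, Z), add(SSSZ, Z))), mul(add(Z, Z), add(Z, Z))))))))
  →22  S(S(S(S(S(add(add(S(add(Z, Z)), mul(add(SZ, Z), add(SSSZ, Z))), mul(add(Z, Z), add(Z, Z))))))))
  →23  S(S(S(S(S(add(S(add(add(Z, Z), mul(add(SZ, Z), add(SSSZ, Z)))), mul(add(Z, Z), add(Z, Z))))))))
  →24  S(S(S(S(S(S(add(add(add(Z, Z), mul(add(SZ, Z), add(SSSZ, Z))), mul(add(Z, Z), add(Z, Z)))))))))
  →25  S(S(S(S(S(S(add(add(Z, mul(add(SZ, Z), add(SSSZ, Z))), mul(add(Z, Z), add(Z, Z)))))))))
  →26  S(S(S(S(S(S(add(mul(add(SZ, Z), add(SSSZ, Z)), mul(add(Z, Z), add(Z, Z)))))))))
  →27  S(S(S(S(S(S(add(mul(S(add(Z, Z)), add(SSSZ, Z)), mul(add(Z, Z), add(Z, Z)))))))))
  →28  S(S(S(S(S(S(add(add(add(SSSZ, Z), mul(add(Z, Z), add(SSSZ, Z))), mul(add(Z, Z), add(Z, Z)))))))))
  →29  S(S(S(S(S(S(add(add(S(add(SSZ, Z)), mul(add(Z, Z), add(SSSZ, Z))), mul(add(Z, Z), add(Z, Z)))))))))
  →30  S(S(S(S(S(S(add(S(add(add(SSZ, Z), mul(add(Z, Z), add(SSSZ, Z)))), mul(add(Z, Z), add(Z, Z)))))))))
  →31  S(S(S(S(S(S(S(add(add(add(SSZ, Z), mul(add(Z, Z), add(SSSZ, Z))), mul(add(Z, Z), add(Z, Z))))))))))
  →32  S(S(S(S(S(S(S(add(add(S(add(SZ, Z)), mul(add(Z, Z), add(SSSZ, Z))), mul(add(Z, Z), add(Z, Z))))))))))
  →33  S(S(S(S(S(S(S(add(S(add(add(SZ, Z), mul(add(Z, Z), add(SSSZ, Z)))), mul(add(Z, Z), add(Z, Z))))))))))
  →34  S(S(S(S(S(S(S(S(add(add(add(SZ, Z), mul(add(Z, Z), add(SSSZ, Z))), mul(add(Z, Z), add(Z, Z)))))))))))
  →35  S(S(S(S(S(S(S(S(add(add(S(add(Z, Z)), mul(add(Z, Z), add(SSSZ, Z))), mul(add(Z, Z), add(Z, Z)))))))))))
  →36  S(S(S(S(S(S(S(S(add(S(add(add(Z, Z), mul(add(Z, Z), add(SSSZ, Z)))), mul(add(Z, Z), add(Z, Z)))))))))))
  →37  S(S(S(S(S(S(S(S(S(add(add(add(Z, Z), mul(add(Z, Z), add(SSSZ, Z))), mul(add(Z, Z), add(Z, Z))))))))))))
  →38  S(S(S(S(S(S(S(S(S(add(add(Z, mul(add(Z, Z), add(SSSZ, Z))), mul(add(Z, Z), add(Z, Z))))))))))))
  →39  S(S(S(S(S(S(S(S(S(add(mul(add(Z, Z), add(SSSZ, Z)), mul(add(Z, Z), add(Z, Z))))))))))))
  →40  S(S(S(S(S(S(S(S(S(add(mul(Z, add(SSSZ, Z)), mul(add(Z, Z), add(Z, Z))))))))))))
  →41  S(S(S(S(S(S(S(S(S(add(Z, mul(add(Z, Z), add(Z, Z))))))))))))
  →42  S(S(S(S(S(S(S(S(S(mul(add(Z, Z), add(Z, Z)))))))))))
  →43  S(S(S(S(S(S(S(S(S(mul(Z, add(Z, Z)))))))))))
  →44  S^9(Z)

Answer: normal form = S^9(Z)  (in 44 steps)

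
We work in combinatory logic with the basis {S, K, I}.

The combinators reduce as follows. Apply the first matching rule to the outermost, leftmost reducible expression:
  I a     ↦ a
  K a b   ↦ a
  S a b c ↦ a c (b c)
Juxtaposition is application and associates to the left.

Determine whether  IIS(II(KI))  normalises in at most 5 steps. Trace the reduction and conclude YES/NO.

  start: IIS(II(KI))
  →1  IS(II(KI))
  →2  S(II(KI))
  →3  S(I(KI))
  →4  S(KI)

Answer: YES — reaches normal form S(KI) in 4 ≤ 5 steps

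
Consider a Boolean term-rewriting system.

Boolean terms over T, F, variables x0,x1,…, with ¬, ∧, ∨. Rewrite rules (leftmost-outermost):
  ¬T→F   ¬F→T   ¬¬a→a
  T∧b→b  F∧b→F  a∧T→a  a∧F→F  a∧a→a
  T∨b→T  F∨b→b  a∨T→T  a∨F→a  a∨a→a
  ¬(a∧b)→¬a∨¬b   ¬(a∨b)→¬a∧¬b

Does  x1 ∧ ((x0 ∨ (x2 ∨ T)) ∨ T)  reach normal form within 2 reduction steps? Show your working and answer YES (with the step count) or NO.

  start: x1 ∧ ((x0 ∨ (x2 ∨ T)) ∨ T)
  step 1: x1 ∧ T
  step 2: x1

Answer: YES — reaches normal form x1 in 2 ≤ 2 steps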